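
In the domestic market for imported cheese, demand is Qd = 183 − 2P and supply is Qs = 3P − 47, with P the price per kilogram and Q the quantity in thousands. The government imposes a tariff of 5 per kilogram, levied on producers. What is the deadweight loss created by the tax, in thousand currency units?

Deadweight loss = 15 thousand.

Before the tax: set 183 − 2P = 3P − 47 → P* = 46, Q* = 91.
With the tax collected from producers, supply shifts: Qs = 3(P − 5) − 47.
New equilibrium: consumers pay 49, producers receive 44, Q = 85. (Wedge: Pb − Ps = 5.)
Quantity falls by |ΔQ| = |91 − 85| = 6.
DWL = ½ · t · |ΔQ| = ½ · 5 · 6 = 15.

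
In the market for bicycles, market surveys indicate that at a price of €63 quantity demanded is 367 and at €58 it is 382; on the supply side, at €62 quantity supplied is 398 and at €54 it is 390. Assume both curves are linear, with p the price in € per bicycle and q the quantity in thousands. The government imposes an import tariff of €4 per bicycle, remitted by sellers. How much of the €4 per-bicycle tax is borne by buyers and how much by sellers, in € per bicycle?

Buyers bear €1 per bicycle; sellers bear €3 per bicycle.

Demand slope: (382 − 367)/(58 − 63) = -3, so qd = 556 − 3p.
Supply slope: (390 − 398)/(54 − 62) = 1, so qs = p + 336.
Without the tax, 556 − 3p = p + 336 gives 4p = 220, so p* = €55 and q* = 391.
With the tax collected from sellers, supply shifts: qs = (p − 4) + 336.
New equilibrium: buyers pay €56, sellers receive €52, q = 388. (Wedge: pb − ps = 4.)
Burden on buyers: €1; on sellers: €3. (They sum to €4.)
The less price-elastic side of the market bears the larger share of a per-unit tax.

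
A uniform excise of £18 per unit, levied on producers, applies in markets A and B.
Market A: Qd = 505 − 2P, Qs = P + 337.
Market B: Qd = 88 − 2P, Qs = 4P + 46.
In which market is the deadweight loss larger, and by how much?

Market A: pre-tax P* = £56, Q* = 393; post-tax Q = 381; deadweight loss = £108.
Market B: pre-tax P* = £7, Q* = 74; post-tax Q = 50; deadweight loss = £216.
Difference: £108 vs £216 → market B is larger by £108.

Market B, by £108.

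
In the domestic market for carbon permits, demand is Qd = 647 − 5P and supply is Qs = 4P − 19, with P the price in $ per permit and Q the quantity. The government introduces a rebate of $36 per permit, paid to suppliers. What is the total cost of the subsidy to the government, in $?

Government outlay = $12852.

Before the subsidy: set 647 − 5P = 4P − 19 → P* = $74, Q* = 277.
With a per-unit subsidy paid to suppliers, each receives P + 36 per unit sold, so supply becomes Qs = 4(P + 36) − 19.
New equilibrium: consumers pay $58, suppliers receive $94, Q = 357. (Wedge: Pb − Ps = −36.)
Outlay = t · Q = 36 · 357 = $12852.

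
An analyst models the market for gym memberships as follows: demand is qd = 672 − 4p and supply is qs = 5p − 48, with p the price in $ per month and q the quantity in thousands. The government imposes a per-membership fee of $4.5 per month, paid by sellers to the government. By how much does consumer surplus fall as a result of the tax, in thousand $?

Before the tax: set 672 − 4p = 5p − 48 → p* = $80, q* = 352.
With the tax collected from sellers, supply shifts: qs = 5(p − 4.5) − 48.
New equilibrium: consumers pay $82.5, sellers receive $78, q = 342. (Wedge: pb − ps = 4.5.)
ΔCS is the trapezoid between Q = 342 and Q = 352 of height $2.5: ½ · (352 + 342) · 2.5 = $867.5.

Consumer surplus falls by $867.5 thousand.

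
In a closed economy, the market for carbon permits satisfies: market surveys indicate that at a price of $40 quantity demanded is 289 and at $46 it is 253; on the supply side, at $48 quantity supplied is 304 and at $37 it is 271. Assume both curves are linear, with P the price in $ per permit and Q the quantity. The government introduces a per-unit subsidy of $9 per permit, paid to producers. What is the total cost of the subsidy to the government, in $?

Demand slope: (253 − 289)/(46 − 40) = -6, so Qd = 529 − 6P.
Supply slope: (271 − 304)/(37 − 48) = 3, so Qs = 3P + 160.
Without the subsidy, 529 − 6P = 3P + 160 gives 9P = 369, so P* = $41 and Q* = 283.
With a per-unit subsidy paid to producers, each receives P + 9 per unit sold, so supply becomes Qs = 3(P + 9) + 160.
Solving gives Q = 301 with buyers paying $38 and producers receiving $47 (the $9 wedge).
Outlay = t · Q = 9 · 301 = $2709.

Government outlay = $2709.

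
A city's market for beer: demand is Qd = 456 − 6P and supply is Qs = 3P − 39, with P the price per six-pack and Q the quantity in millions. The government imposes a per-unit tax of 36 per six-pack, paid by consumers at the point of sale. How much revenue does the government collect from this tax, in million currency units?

Tax revenue = 1944 million.

Without the tax, 456 − 6P = 3P − 39 gives 9P = 495, so P* = 55 and Q* = 126.
With the tax collected from consumers, demand (in seller-price terms) shifts: Qd = 456 − 6(P + 36).
New equilibrium: consumers pay 67, producers receive 31, Q = 54. (Wedge: Pb − Ps = 36.)
Revenue = t · Q = 36 · 54 = 1944.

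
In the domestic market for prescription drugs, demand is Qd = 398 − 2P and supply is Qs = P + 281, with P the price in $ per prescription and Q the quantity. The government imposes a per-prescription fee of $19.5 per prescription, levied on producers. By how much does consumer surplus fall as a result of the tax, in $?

Without the tax, 398 − 2P = P + 281 gives 3P = 117, so P* = $39 and Q* = 320.
With the tax collected from producers, supply shifts: Qs = (P − 19.5) + 281.
Solving gives Q = 307 with buyers paying $45.5 and producers receiving $26 (the $19.5 wedge).
ΔCS is the trapezoid between Q = 307 and Q = 320 of height $6.5: ½ · (320 + 307) · 6.5 = $2037.75.

Consumer surplus falls by $2037.75.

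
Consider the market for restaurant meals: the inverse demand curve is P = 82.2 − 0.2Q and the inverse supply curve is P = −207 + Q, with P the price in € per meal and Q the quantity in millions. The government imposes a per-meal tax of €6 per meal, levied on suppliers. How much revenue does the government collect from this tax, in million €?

Inverting to Q(P) form: Qd = 411 − 5P; Qs = P + 207.
Before the tax: set 411 − 5P = P + 207 → P* = €34, Q* = 241.
With the tax collected from suppliers, supply shifts: Qs = (P − 6) + 207.
Solving gives Q = 236 with consumers paying €35 and suppliers receiving €29 (the €6 wedge).
Revenue = t · Q = 6 · 236 = €1416.

Tax revenue = €1416 million.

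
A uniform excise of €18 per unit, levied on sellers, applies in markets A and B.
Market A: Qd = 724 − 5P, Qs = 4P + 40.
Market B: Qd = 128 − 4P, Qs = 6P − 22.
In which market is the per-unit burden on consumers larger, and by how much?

Market A: pre-tax P* = €76, Q* = 344; post-tax Q = 304; per-unit burden on consumers = €8.
Market B: pre-tax P* = €15, Q* = 68; post-tax Q = 24.8; per-unit burden on consumers = €10.8.
Difference: €8 vs €10.8 → market B is larger by €2.8.

Market B, by €2.8.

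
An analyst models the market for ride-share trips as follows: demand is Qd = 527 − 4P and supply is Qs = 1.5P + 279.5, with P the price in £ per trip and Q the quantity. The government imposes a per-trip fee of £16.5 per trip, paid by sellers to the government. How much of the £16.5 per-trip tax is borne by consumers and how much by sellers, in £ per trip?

Without the tax, 527 − 4P = 1.5P + 279.5 gives 5.5P = 247.5, so P* = £45 and Q* = 347.
With the tax collected from sellers, supply shifts: Qs = 1.5(P − 16.5) + 279.5.
Solving gives Q = 329 with consumers paying £49.5 and sellers receiving £33 (the £16.5 wedge).
Burden on consumers: £4.5; on sellers: £12. (They sum to £16.5.)
The less price-elastic side of the market bears the larger share of a per-unit tax.

Consumers bear £4.5 per trip; sellers bear £12 per trip.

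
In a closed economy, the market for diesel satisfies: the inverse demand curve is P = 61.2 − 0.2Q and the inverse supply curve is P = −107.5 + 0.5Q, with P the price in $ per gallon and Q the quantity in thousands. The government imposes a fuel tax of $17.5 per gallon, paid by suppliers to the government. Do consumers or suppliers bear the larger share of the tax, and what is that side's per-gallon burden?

Inverting to Q(P) form: Qd = 306 − 5P; Qs = 2P + 215.
Without the tax, 306 − 5P = 2P + 215 gives 7P = 91, so P* = $13 and Q* = 241.
With the tax collected from suppliers, supply shifts: Qs = 2(P − 17.5) + 215.
Solving gives Q = 216 with consumers paying $18 and suppliers receiving $0.5 (the $17.5 wedge).
Per-gallon burden: consumers $5, suppliers $12.5.
Suppliers take the larger share because supply is less price-elastic here (demand slope 5 vs supply slope 2).
The less price-elastic side of the market bears the larger share of a per-unit tax.

Suppliers bear the larger share: $12.5 per gallon.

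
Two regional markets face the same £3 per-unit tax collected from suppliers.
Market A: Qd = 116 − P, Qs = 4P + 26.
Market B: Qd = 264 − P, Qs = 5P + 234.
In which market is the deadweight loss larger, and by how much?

Market B, by £0.15.

Market A: pre-tax P* = £18, Q* = 98; post-tax Q = 95.6; deadweight loss = £3.6.
Market B: pre-tax P* = £5, Q* = 259; post-tax Q = 256.5; deadweight loss = £3.75.
Difference: £3.6 vs £3.75 → market B is larger by £0.15.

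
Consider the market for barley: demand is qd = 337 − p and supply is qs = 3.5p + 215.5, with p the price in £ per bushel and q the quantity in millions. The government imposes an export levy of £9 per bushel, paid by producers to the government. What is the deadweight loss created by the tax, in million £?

Without the tax, 337 − p = 3.5p + 215.5 gives 4.5p = 121.5, so p* = £27 and q* = 310.
With the tax collected from producers, supply shifts: qs = 3.5(p − 9) + 215.5.
New equilibrium: buyers pay £34, producers receive £25, q = 303. (Wedge: pb − ps = 9.)
Quantity falls by |ΔQ| = |310 − 303| = 7.
DWL = ½ · t · |ΔQ| = ½ · 9 · 7 = £31.5.

Deadweight loss = £31.5 million.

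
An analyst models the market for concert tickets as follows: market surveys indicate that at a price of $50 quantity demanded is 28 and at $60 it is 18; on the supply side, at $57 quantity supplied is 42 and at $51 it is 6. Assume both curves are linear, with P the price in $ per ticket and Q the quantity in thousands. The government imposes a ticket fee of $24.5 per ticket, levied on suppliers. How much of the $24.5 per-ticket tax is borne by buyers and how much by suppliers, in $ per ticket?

Buyers bear $21 per ticket; suppliers bear $3.5 per ticket.

Demand slope: (18 − 28)/(60 − 50) = -1, so Qd = 78 − P.
Supply slope: (6 − 42)/(51 − 57) = 6, so Qs = 6P − 300.
Without the tax, 78 − P = 6P − 300 gives 7P = 378, so P* = $54 and Q* = 24.
With the tax collected from suppliers, supply shifts: Qs = 6(P − 24.5) − 300.
New equilibrium: buyers pay $75, suppliers receive $50.5, Q = 3. (Wedge: Pb − Ps = 24.5.)
Burden on buyers: $21; on suppliers: $3.5. (They sum to $24.5.)
The less price-elastic side of the market bears the larger share of a per-unit tax.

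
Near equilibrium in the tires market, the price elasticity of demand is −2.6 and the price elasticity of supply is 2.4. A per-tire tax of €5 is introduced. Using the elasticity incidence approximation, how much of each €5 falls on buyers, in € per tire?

Buyers bear ≈ €2.4 per tire.

Incidence ratio: buyers' share ≈ εs / (εs + |εd|) = 2.4 / (2.4 + 2.6) = 0.48.
So buyers bear ≈ 0.48 × €5 = €2.4; suppliers bear €2.6.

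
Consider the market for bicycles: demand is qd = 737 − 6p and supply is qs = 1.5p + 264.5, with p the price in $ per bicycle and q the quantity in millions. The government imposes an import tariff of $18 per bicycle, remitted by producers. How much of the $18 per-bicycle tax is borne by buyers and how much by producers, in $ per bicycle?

Without the tax, 737 − 6p = 1.5p + 264.5 gives 7.5p = 472.5, so p* = $63 and q* = 359.
With the tax collected from producers, supply shifts: qs = 1.5(p − 18) + 264.5.
Solving gives q = 337.4 with buyers paying $66.6 and producers receiving $48.6 (the $18 wedge).
Burden on buyers: $3.6; on producers: $14.4. (They sum to $18.)

Buyers bear $3.6 per bicycle; producers bear $14.4 per bicycle.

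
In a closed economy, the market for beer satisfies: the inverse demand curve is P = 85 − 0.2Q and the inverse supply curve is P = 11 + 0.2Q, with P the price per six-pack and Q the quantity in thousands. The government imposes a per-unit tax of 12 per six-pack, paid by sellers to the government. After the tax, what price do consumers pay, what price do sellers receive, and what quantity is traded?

Consumers pay 54; sellers receive 42; quantity = 155.

Inverting to Q(P) form: Qd = 425 − 5P; Qs = 5P − 55.
Without the tax, 425 − 5P = 5P − 55 gives 10P = 480, so P* = 48 and Q* = 185.
With the tax collected from sellers, supply shifts: Qs = 5(P − 12) − 55.
Solving gives Q = 155 with consumers paying 54 and sellers receiving 42 (the 12 wedge).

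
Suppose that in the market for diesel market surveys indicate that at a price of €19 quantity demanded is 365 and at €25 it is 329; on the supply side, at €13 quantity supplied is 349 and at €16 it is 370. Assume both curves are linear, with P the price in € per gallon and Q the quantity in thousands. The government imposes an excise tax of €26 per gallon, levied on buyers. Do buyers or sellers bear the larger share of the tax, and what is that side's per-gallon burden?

Buyers bear the larger share: €14 per gallon.

Demand slope: (329 − 365)/(25 − 19) = -6, so Qd = 479 − 6P.
Supply slope: (370 − 349)/(16 − 13) = 7, so Qs = 7P + 258.
Before the tax: set 479 − 6P = 7P + 258 → P* = €17, Q* = 377.
With the tax collected from buyers, demand (in seller-price terms) shifts: Qd = 479 − 6(P + 26).
New equilibrium: buyers pay €31, sellers receive €5, Q = 293. (Wedge: Pb − Ps = 26.)
Per-gallon burden: buyers €14, sellers €12.
Buyers take the larger share because demand is less price-elastic here (demand slope 6 vs supply slope 7).
The less price-elastic side of the market bears the larger share of a per-unit tax.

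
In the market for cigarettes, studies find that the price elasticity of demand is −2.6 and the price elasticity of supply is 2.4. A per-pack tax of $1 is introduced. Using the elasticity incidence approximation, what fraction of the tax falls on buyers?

Incidence ratio: buyers' share ≈ εs / (εs + |εd|) = 2.4 / (2.4 + 2.6) = 0.48.
Supply is the less elastic side, so buyers bear the smaller share.

Buyers' share ≈ 0.48.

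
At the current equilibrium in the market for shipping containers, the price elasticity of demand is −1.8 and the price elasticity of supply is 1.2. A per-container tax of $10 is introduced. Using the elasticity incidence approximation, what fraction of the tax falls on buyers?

Buyers' share ≈ 0.4.

Incidence ratio: buyers' share ≈ εs / (εs + |εd|) = 1.2 / (1.2 + 1.8) = 0.4.
Supply is the less elastic side, so buyers bear the smaller share.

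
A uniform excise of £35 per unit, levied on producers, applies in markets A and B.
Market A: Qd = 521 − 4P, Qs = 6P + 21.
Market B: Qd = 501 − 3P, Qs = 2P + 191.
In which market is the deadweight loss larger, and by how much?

Market A, by £735.

Market A: pre-tax P* = £50, Q* = 321; post-tax Q = 237; deadweight loss = £1470.
Market B: pre-tax P* = £62, Q* = 315; post-tax Q = 273; deadweight loss = £735.
Difference: £1470 vs £735 → market A is larger by £735.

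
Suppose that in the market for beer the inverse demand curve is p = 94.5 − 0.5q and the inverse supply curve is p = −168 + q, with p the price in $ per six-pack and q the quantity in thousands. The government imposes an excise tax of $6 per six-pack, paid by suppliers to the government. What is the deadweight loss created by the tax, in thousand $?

Deadweight loss = $12 thousand.

Rewrite in direct form: qd = 189 − 2p and qs = p + 168.
Without the tax, 189 − 2p = p + 168 gives 3p = 21, so p* = $7 and q* = 175.
With the tax collected from suppliers, supply shifts: qs = (p − 6) + 168.
New equilibrium: buyers pay $9, suppliers receive $3, q = 171. (Wedge: pb − ps = 6.)
Quantity falls by |ΔQ| = |175 − 171| = 4.
DWL = ½ · t · |ΔQ| = ½ · 6 · 4 = $12.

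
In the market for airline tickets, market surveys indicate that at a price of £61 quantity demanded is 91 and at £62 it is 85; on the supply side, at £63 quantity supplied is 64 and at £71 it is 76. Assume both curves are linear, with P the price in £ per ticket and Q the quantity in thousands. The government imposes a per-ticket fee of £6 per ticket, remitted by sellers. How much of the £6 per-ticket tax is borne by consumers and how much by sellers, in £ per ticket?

Consumers bear £1.2 per ticket; sellers bear £4.8 per ticket.

Demand slope: (85 − 91)/(62 − 61) = -6, so Qd = 457 − 6P.
Supply slope: (76 − 64)/(71 − 63) = 1.5, so Qs = 1.5P − 30.5.
Before the tax: set 457 − 6P = 1.5P − 30.5 → P* = £65, Q* = 67.
With the tax collected from sellers, supply shifts: Qs = 1.5(P − 6) − 30.5.
New equilibrium: consumers pay £66.2, sellers receive £60.2, Q = 59.8. (Wedge: Pb − Ps = 6.)
Burden on consumers: £1.2; on sellers: £4.8. (They sum to £6.)
The less price-elastic side of the market bears the larger share of a per-unit tax.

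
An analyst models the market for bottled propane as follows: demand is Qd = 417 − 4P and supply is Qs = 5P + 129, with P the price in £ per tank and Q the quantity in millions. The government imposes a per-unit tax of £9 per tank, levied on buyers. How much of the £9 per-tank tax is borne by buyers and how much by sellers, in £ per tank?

Before the tax: set 417 − 4P = 5P + 129 → P* = £32, Q* = 289.
With the tax collected from buyers, demand (in seller-price terms) shifts: Qd = 417 − 4(P + 9).
New equilibrium: buyers pay £37, sellers receive £28, Q = 269. (Wedge: Pb − Ps = 9.)
Burden on buyers: £5; on sellers: £4. (They sum to £9.)

Buyers bear £5 per tank; sellers bear £4 per tank.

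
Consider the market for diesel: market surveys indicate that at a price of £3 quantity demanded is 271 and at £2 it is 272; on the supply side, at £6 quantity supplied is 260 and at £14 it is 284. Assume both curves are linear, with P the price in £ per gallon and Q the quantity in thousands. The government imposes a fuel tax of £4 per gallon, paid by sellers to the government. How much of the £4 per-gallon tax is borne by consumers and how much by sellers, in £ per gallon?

Demand slope: (272 − 271)/(2 − 3) = -1, so Qd = 274 − P.
Supply slope: (284 − 260)/(14 − 6) = 3, so Qs = 3P + 242.
Without the tax, 274 − P = 3P + 242 gives 4P = 32, so P* = £8 and Q* = 266.
With the tax collected from sellers, supply shifts: Qs = 3(P − 4) + 242.
Solving gives Q = 263 with consumers paying £11 and sellers receiving £7 (the £4 wedge).
Burden on consumers: £3; on sellers: £1. (They sum to £4.)

Consumers bear £3 per gallon; sellers bear £1 per gallon.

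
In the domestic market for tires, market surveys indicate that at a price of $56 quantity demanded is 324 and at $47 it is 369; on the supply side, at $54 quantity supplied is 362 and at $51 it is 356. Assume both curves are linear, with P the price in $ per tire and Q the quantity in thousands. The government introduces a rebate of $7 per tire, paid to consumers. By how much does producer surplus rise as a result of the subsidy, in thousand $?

Producer surplus rises by $1795 thousand.

Demand slope: (369 − 324)/(47 − 56) = -5, so Qd = 604 − 5P.
Supply slope: (356 − 362)/(51 − 54) = 2, so Qs = 2P + 254.
Before the subsidy: set 604 − 5P = 2P + 254 → P* = $50, Q* = 354.
With a per-unit subsidy paid to consumers, each effectively pays P − 7, so demand becomes Qd = 604 − 5(P − 7).
Solving gives Q = 364 with consumers paying $48 and producers receiving $55 (the $7 wedge).
ΔPS is the trapezoid between Q = 364 and Q = 354 of height $5: ½ · (354 + 364) · 5 = $1795.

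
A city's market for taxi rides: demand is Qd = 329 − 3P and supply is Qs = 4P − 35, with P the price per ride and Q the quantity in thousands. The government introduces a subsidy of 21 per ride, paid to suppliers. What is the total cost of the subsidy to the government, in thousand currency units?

Without the subsidy, 329 − 3P = 4P − 35 gives 7P = 364, so P* = 52 and Q* = 173.
With a per-unit subsidy paid to suppliers, each receives P + 21 per unit sold, so supply becomes Qs = 4(P + 21) − 35.
Solving gives Q = 209 with consumers paying 40 and suppliers receiving 61 (the 21 wedge).
Outlay = t · Q = 21 · 209 = 4389.

Government outlay = 4389 thousand.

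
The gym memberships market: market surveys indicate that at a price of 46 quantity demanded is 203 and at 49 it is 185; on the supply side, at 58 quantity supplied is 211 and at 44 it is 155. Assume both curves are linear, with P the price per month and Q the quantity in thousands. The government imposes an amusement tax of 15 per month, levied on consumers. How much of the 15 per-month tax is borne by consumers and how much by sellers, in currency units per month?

Demand slope: (185 − 203)/(49 − 46) = -6, so Qd = 479 − 6P.
Supply slope: (155 − 211)/(44 − 58) = 4, so Qs = 4P − 21.
Without the tax, 479 − 6P = 4P − 21 gives 10P = 500, so P* = 50 and Q* = 179.
With the tax collected from consumers, demand (in seller-price terms) shifts: Qd = 479 − 6(P + 15).
Solving gives Q = 143 with consumers paying 56 and sellers receiving 41 (the 15 wedge).
Burden on consumers: 6; on sellers: 9. (They sum to 15.)

Consumers bear 6 per month; sellers bear 9 per month.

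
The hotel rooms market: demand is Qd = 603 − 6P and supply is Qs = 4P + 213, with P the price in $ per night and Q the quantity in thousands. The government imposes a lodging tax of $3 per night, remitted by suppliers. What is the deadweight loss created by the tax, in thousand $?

Without the tax, 603 − 6P = 4P + 213 gives 10P = 390, so P* = $39 and Q* = 369.
With the tax collected from suppliers, supply shifts: Qs = 4(P − 3) + 213.
New equilibrium: buyers pay $40.2, suppliers receive $37.2, Q = 361.8. (Wedge: Pb − Ps = 3.)
Quantity falls by |ΔQ| = |369 − 361.8| = 7.2.
DWL = ½ · t · |ΔQ| = ½ · 3 · 7.2 = $10.8.

Deadweight loss = $10.8 thousand.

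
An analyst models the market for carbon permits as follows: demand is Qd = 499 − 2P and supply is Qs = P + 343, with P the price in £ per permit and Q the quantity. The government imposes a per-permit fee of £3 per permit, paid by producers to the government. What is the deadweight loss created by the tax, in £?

Without the tax, 499 − 2P = P + 343 gives 3P = 156, so P* = £52 and Q* = 395.
With the tax collected from producers, supply shifts: Qs = (P − 3) + 343.
New equilibrium: buyers pay £53, producers receive £50, Q = 393. (Wedge: Pb − Ps = 3.)
Quantity falls by |ΔQ| = |395 − 393| = 2.
DWL = ½ · t · |ΔQ| = ½ · 3 · 2 = £3.

Deadweight loss = £3.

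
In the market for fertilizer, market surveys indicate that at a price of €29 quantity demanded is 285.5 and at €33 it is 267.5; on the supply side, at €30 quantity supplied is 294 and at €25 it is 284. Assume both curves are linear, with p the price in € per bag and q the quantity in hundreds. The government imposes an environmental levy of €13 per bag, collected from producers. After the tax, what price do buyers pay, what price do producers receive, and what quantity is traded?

Buyers pay €32; producers receive €19; quantity = 272.

Demand slope: (267.5 − 285.5)/(33 − 29) = -4.5, so qd = 416 − 4.5p.
Supply slope: (284 − 294)/(25 − 30) = 2, so qs = 2p + 234.
Before the tax: set 416 − 4.5p = 2p + 234 → p* = €28, q* = 290.
With the tax collected from producers, supply shifts: qs = 2(p − 13) + 234.
New equilibrium: buyers pay €32, producers receive €19, q = 272. (Wedge: pb − ps = 13.)
The less price-elastic side of the market bears the larger share of a per-unit tax.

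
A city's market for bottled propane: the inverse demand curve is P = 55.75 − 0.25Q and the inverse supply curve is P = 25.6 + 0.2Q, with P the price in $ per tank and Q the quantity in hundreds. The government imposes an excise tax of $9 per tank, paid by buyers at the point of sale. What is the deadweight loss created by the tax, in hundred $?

Rewrite in direct form: Qd = 223 − 4P and Qs = 5P − 128.
Without the tax, 223 − 4P = 5P − 128 gives 9P = 351, so P* = $39 and Q* = 67.
With the tax collected from buyers, demand (in seller-price terms) shifts: Qd = 223 − 4(P + 9).
New equilibrium: buyers pay $44, suppliers receive $35, Q = 47. (Wedge: Pb − Ps = 9.)
Quantity falls by |ΔQ| = |67 − 47| = 20.
DWL = ½ · t · |ΔQ| = ½ · 9 · 20 = $90.

Deadweight loss = $90 hundred.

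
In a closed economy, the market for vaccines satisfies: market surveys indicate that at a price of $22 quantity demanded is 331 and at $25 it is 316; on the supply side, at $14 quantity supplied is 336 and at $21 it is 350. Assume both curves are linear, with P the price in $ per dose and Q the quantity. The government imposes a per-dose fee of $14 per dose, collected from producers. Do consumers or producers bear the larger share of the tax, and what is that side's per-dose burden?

Demand slope: (316 − 331)/(25 − 22) = -5, so Qd = 441 − 5P.
Supply slope: (350 − 336)/(21 − 14) = 2, so Qs = 2P + 308.
Without the tax, 441 − 5P = 2P + 308 gives 7P = 133, so P* = $19 and Q* = 346.
With the tax collected from producers, supply shifts: Qs = 2(P − 14) + 308.
New equilibrium: consumers pay $23, producers receive $9, Q = 326. (Wedge: Pb − Ps = 14.)
Per-dose burden: consumers $4, producers $10.
Producers take the larger share because supply is less price-elastic here (demand slope 5 vs supply slope 2).
The less price-elastic side of the market bears the larger share of a per-unit tax.

Producers bear the larger share: $10 per dose.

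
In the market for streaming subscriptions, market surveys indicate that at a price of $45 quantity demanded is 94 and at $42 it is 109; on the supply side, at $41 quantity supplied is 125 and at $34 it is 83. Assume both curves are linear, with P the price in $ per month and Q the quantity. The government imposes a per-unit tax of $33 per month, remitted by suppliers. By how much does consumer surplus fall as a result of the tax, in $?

Demand slope: (109 − 94)/(42 − 45) = -5, so Qd = 319 − 5P.
Supply slope: (83 − 125)/(34 − 41) = 6, so Qs = 6P − 121.
Before the tax: set 319 − 5P = 6P − 121 → P* = $40, Q* = 119.
With the tax collected from suppliers, supply shifts: Qs = 6(P − 33) − 121.
New equilibrium: buyers pay $58, suppliers receive $25, Q = 29. (Wedge: Pb − Ps = 33.)
ΔCS is the trapezoid between Q = 29 and Q = 119 of height $18: ½ · (119 + 29) · 18 = $1332.

Consumer surplus falls by $1332.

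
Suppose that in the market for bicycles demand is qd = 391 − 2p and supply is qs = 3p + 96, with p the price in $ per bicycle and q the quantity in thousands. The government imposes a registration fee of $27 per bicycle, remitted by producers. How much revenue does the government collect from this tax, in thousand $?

Without the tax, 391 − 2p = 3p + 96 gives 5p = 295, so p* = $59 and q* = 273.
With the tax collected from producers, supply shifts: qs = 3(p − 27) + 96.
New equilibrium: buyers pay $75.2, producers receive $48.2, q = 240.6. (Wedge: pb − ps = 27.)
Revenue = t · Q = 27 · 240.6 = $6496.2.

Tax revenue = $6496.2 thousand.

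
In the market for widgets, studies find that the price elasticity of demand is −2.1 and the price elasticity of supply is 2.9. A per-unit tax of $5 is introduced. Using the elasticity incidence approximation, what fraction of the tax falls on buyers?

Buyers' share ≈ 0.58.

Incidence ratio: buyers' share ≈ εs / (εs + |εd|) = 2.9 / (2.9 + 2.1) = 0.58.
Supply is the more elastic side, so buyers bear the larger share.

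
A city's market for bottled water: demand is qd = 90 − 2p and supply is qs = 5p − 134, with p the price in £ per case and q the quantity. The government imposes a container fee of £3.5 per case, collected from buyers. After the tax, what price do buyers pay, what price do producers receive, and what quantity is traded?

Buyers pay £34.5; producers receive £31; quantity = 21.

Without the tax, 90 − 2p = 5p − 134 gives 7p = 224, so p* = £32 and q* = 26.
With the tax collected from buyers, demand (in seller-price terms) shifts: qd = 90 − 2(p + 3.5).
New equilibrium: buyers pay £34.5, producers receive £31, q = 21. (Wedge: pb − ps = 3.5.)
The less price-elastic side of the market bears the larger share of a per-unit tax.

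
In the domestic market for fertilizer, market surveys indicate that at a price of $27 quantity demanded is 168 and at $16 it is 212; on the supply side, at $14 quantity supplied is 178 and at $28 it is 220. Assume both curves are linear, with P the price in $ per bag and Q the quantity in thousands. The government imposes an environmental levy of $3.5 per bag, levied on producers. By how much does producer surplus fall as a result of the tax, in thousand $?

Demand slope: (212 − 168)/(16 − 27) = -4, so Qd = 276 − 4P.
Supply slope: (220 − 178)/(28 − 14) = 3, so Qs = 3P + 136.
Before the tax: set 276 − 4P = 3P + 136 → P* = $20, Q* = 196.
With the tax collected from producers, supply shifts: Qs = 3(P − 3.5) + 136.
New equilibrium: buyers pay $21.5, producers receive $18, Q = 190. (Wedge: Pb − Ps = 3.5.)
ΔPS is the trapezoid between Q = 190 and Q = 196 of height $2: ½ · (196 + 190) · 2 = $386.

Producer surplus falls by $386 thousand.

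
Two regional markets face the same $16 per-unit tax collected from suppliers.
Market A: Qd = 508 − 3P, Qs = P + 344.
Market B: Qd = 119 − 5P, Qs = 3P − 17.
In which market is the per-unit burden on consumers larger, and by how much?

Market B, by $2.

Market A: pre-tax P* = $41, Q* = 385; post-tax Q = 373; per-unit burden on consumers = $4.
Market B: pre-tax P* = $17, Q* = 34; post-tax Q = 4; per-unit burden on consumers = $6.
Difference: $4 vs $6 → market B is larger by $2.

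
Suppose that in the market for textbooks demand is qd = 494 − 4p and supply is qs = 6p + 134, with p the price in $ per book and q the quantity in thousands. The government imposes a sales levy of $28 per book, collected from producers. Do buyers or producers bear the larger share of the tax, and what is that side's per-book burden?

Before the tax: set 494 − 4p = 6p + 134 → p* = $36, q* = 350.
With the tax collected from producers, supply shifts: qs = 6(p − 28) + 134.
Solving gives q = 282.8 with buyers paying $52.8 and producers receiving $24.8 (the $28 wedge).
Per-book burden: buyers $16.8, producers $11.2.
Buyers take the larger share because demand is less price-elastic here (demand slope 4 vs supply slope 6).

Buyers bear the larger share: $16.8 per book.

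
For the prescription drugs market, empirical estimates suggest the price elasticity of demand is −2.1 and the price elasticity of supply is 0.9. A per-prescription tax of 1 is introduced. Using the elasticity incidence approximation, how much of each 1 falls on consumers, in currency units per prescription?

Consumers bear ≈ 0.3 per prescription.

Incidence ratio: consumers' share ≈ εs / (εs + |εd|) = 0.9 / (0.9 + 2.1) = 0.3.
So consumers bear ≈ 0.3 × 1 = 0.3; suppliers bear 0.7.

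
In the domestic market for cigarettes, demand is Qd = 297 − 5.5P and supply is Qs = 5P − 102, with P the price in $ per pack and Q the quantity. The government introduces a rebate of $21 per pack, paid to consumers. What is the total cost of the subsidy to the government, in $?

Government outlay = $3003.

Before the subsidy: set 297 − 5.5P = 5P − 102 → P* = $38, Q* = 88.
With a per-unit subsidy paid to consumers, each effectively pays P − 21, so demand becomes Qd = 297 − 5.5(P − 21).
New equilibrium: consumers pay $28, producers receive $49, Q = 143. (Wedge: Pb − Ps = −21.)
Outlay = t · Q = 21 · 143 = $3003.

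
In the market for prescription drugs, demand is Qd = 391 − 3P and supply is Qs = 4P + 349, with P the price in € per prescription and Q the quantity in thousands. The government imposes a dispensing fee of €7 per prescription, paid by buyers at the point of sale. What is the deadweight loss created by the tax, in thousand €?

Without the tax, 391 − 3P = 4P + 349 gives 7P = 42, so P* = €6 and Q* = 373.
With the tax collected from buyers, demand (in seller-price terms) shifts: Qd = 391 − 3(P + 7).
Solving gives Q = 361 with buyers paying €10 and producers receiving €3 (the €7 wedge).
Quantity falls by |ΔQ| = |373 − 361| = 12.
DWL = ½ · t · |ΔQ| = ½ · 7 · 12 = €42.

Deadweight loss = €42 thousand.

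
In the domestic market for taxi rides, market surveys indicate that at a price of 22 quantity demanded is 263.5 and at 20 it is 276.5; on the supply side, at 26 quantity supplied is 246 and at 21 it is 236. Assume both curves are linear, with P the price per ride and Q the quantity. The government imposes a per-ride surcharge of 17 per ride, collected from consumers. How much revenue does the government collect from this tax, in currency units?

Demand slope: (276.5 − 263.5)/(20 − 22) = -6.5, so Qd = 406.5 − 6.5P.
Supply slope: (236 − 246)/(21 − 26) = 2, so Qs = 2P + 194.
Without the tax, 406.5 − 6.5P = 2P + 194 gives 8.5P = 212.5, so P* = 25 and Q* = 244.
With the tax collected from consumers, demand (in seller-price terms) shifts: Qd = 406.5 − 6.5(P + 17).
Solving gives Q = 218 with consumers paying 29 and producers receiving 12 (the 17 wedge).
Revenue = t · Q = 17 · 218 = 3706.

Tax revenue = 3706.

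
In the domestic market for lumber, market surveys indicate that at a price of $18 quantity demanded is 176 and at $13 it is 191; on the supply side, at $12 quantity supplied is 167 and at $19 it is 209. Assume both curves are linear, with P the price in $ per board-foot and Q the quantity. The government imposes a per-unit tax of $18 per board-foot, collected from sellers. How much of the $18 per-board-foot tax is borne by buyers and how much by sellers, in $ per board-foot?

Buyers bear $12 per board-foot; sellers bear $6 per board-foot.

Demand slope: (191 − 176)/(13 − 18) = -3, so Qd = 230 − 3P.
Supply slope: (209 − 167)/(19 − 12) = 6, so Qs = 6P + 95.
Before the tax: set 230 − 3P = 6P + 95 → P* = $15, Q* = 185.
With the tax collected from sellers, supply shifts: Qs = 6(P − 18) + 95.
New equilibrium: buyers pay $27, sellers receive $9, Q = 149. (Wedge: Pb − Ps = 18.)
Burden on buyers: $12; on sellers: $6. (They sum to $18.)
The less price-elastic side of the market bears the larger share of a per-unit tax.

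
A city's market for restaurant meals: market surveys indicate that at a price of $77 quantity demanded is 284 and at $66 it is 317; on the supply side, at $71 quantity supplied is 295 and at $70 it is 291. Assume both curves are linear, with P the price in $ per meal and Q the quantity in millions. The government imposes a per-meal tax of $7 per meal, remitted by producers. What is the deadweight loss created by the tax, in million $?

Demand slope: (317 − 284)/(66 − 77) = -3, so Qd = 515 − 3P.
Supply slope: (291 − 295)/(70 − 71) = 4, so Qs = 4P + 11.
Without the tax, 515 − 3P = 4P + 11 gives 7P = 504, so P* = $72 and Q* = 299.
With the tax collected from producers, supply shifts: Qs = 4(P − 7) + 11.
Solving gives Q = 287 with buyers paying $76 and producers receiving $69 (the $7 wedge).
Quantity falls by |ΔQ| = |299 − 287| = 12.
DWL = ½ · t · |ΔQ| = ½ · 7 · 12 = $42.

Deadweight loss = $42 million.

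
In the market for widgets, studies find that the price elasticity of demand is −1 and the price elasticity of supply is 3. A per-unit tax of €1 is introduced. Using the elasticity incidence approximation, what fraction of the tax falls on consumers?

Incidence ratio: consumers' share ≈ εs / (εs + |εd|) = 3 / (3 + 1) = 0.75.
Supply is the more elastic side, so consumers bear the larger share.

Consumers' share ≈ 0.75.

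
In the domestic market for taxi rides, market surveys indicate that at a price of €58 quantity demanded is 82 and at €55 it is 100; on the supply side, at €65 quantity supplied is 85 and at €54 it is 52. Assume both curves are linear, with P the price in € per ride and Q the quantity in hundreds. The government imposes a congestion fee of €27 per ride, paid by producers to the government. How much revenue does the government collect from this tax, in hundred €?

Demand slope: (100 − 82)/(55 − 58) = -6, so Qd = 430 − 6P.
Supply slope: (52 − 85)/(54 − 65) = 3, so Qs = 3P − 110.
Without the tax, 430 − 6P = 3P − 110 gives 9P = 540, so P* = €60 and Q* = 70.
With the tax collected from producers, supply shifts: Qs = 3(P − 27) − 110.
Solving gives Q = 16 with consumers paying €69 and producers receiving €42 (the €27 wedge).
Revenue = t · Q = 27 · 16 = €432.

Tax revenue = €432 hundred.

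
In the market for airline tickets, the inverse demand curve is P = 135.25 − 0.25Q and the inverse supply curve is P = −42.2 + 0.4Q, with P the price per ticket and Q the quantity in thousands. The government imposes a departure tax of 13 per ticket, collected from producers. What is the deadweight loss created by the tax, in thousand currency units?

Deadweight loss = 130 thousand.

Inverting to Q(P) form: Qd = 541 − 4P; Qs = 2.5P + 105.5.
Without the tax, 541 − 4P = 2.5P + 105.5 gives 6.5P = 435.5, so P* = 67 and Q* = 273.
With the tax collected from producers, supply shifts: Qs = 2.5(P − 13) + 105.5.
Solving gives Q = 253 with buyers paying 72 and producers receiving 59 (the 13 wedge).
Quantity falls by |ΔQ| = |273 − 253| = 20.
DWL = ½ · t · |ΔQ| = ½ · 13 · 20 = 130.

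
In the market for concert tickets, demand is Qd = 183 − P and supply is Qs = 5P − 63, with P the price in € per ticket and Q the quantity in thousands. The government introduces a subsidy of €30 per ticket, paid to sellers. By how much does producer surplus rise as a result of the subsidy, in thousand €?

Before the subsidy: set 183 − P = 5P − 63 → P* = €41, Q* = 142.
With a per-unit subsidy paid to sellers, each receives P + 30 per unit sold, so supply becomes Qs = 5(P + 30) − 63.
New equilibrium: consumers pay €16, sellers receive €46, Q = 167. (Wedge: Pb − Ps = −30.)
ΔPS is the trapezoid between Q = 167 and Q = 142 of height €5: ½ · (142 + 167) · 5 = €772.5.

Producer surplus rises by €772.5 thousand.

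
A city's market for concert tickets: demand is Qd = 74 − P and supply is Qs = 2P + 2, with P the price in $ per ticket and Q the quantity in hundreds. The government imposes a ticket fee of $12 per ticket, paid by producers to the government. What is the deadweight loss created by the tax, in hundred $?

Deadweight loss = $48 hundred.

Without the tax, 74 − P = 2P + 2 gives 3P = 72, so P* = $24 and Q* = 50.
With the tax collected from producers, supply shifts: Qs = 2(P − 12) + 2.
New equilibrium: consumers pay $32, producers receive $20, Q = 42. (Wedge: Pb − Ps = 12.)
Quantity falls by |ΔQ| = |50 − 42| = 8.
DWL = ½ · t · |ΔQ| = ½ · 12 · 8 = $48.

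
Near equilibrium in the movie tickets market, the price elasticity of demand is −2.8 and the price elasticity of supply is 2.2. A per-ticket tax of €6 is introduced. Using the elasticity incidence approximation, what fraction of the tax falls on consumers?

Incidence ratio: consumers' share ≈ εs / (εs + |εd|) = 2.2 / (2.2 + 2.8) = 0.44.
Supply is the less elastic side, so consumers bear the smaller share.

Consumers' share ≈ 0.44.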